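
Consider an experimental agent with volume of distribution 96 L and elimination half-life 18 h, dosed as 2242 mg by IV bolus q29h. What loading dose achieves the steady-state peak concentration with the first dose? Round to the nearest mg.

3333 mg

f = (1/2)^(29/18) ≈ 0.327346; accumulation ratio R = 1/(1−f) ≈ 1.48665.
Loading dose to hit Cmax,ss on first dose: D_load = D_maint·R ≈ 2242 × 1.48665 ≈ 3333.07 mg.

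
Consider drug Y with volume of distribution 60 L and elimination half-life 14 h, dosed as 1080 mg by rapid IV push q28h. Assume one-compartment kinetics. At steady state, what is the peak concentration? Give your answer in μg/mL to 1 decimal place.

24.0 μg/mL

The dosing interval is 2 half-lives, so f = 2^(−2) = 0.25.
At steady state, R = 1/(1 − 0.25) = 4/3.
Single-dose peak C₀ = D/Vd = 1080/60 = 18 μg/mL.
Steady-state peak Cmax,ss = C₀·R = 18 × 4/3 ≈ 24.000 μg/mL.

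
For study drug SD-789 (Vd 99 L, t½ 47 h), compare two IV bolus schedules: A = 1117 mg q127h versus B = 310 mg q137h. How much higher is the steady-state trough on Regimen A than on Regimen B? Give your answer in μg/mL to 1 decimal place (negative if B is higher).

Regimen A: f = (1/2)^(127/47) ≈ 0.1537; Cmin,ss = (1117/99)·f/(1−f) ≈ 2.049 μg/mL.
Regimen B: f = (1/2)^(137/47) ≈ 0.1326; Cmin,ss = (310/99)·f/(1−f) ≈ 0.479 μg/mL.
Difference ≈ 2.049 − 0.479 ≈ 1.570 μg/mL.

1.6 μg/mL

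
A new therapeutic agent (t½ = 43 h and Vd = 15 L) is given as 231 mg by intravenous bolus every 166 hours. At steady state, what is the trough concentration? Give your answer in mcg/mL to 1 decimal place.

τ/t½ = 166/43 ≈ 3.8605, so fraction remaining f = (1/2)^(166/43) ≈ 0.0688.
Single-dose peak C₀ = D/Vd = 231/15 ≈ 15.400 mcg/mL.
Steady-state trough Cmin,ss = C₀·f/(1−f) ≈ 15.400 × 0.0688/0.9312 ≈ 1.138 mcg/mL.

1.1 mcg/mL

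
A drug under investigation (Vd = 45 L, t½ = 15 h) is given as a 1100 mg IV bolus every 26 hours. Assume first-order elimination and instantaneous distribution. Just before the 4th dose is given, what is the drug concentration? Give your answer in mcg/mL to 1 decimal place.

10.2 mcg/mL

f = (1/2)^(τ/t½) = (1/2)^(26/15) ≈ 0.3008.
C₀ = D/Vd = 1100/45 ≈ 24.444 mcg/mL.
Before the 4th dose, 3 doses have been given. Superposition: Cmin = C₀·(f + f² + … + f^3).
≈ 24.444 × (0.3008 + 0.0905 + 0.0272) ≈ 24.444 × 0.4185 ≈ 10.230 mcg/mL.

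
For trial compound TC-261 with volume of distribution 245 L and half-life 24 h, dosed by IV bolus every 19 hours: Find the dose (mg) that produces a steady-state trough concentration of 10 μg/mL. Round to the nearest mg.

τ/t½ = 19/24 ≈ 0.79167, so f = (1/2)^(19/24) ≈ 0.577676.
Cmin,ss = (D/Vd)·f/(1−f), so D = Cmin,ss·Vd·(1−f)/f.
D = 10 × 245 × (1−f)/f ≈ 10 × 245 × 0.73107 ≈ 1791.12 mg.

1791 mg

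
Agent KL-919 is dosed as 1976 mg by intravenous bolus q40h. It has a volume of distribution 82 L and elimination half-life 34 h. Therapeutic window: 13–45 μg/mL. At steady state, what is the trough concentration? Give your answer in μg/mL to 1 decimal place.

k = ln2/t½ = ln2/34 ≈ 0.020387 h⁻¹; fraction remaining f = e^(−kτ) = e^(−0.020387×40) ≈ 0.4424.
At steady state, accumulation factor R = 1/(1 − e^(−kτ)) ≈ 1.7934.
Single-dose peak C₀ = D/Vd = 1976/82 ≈ 24.098 μg/mL.
Steady-state peak Cmax,ss = C₀·R ≈ 24.098 × 1.7934 ≈ 43.217 μg/mL.
One interval later, Cmin,ss = Cmax,ss·e^(−kτ) ≈ 43.217 × 0.4424 ≈ 19.119 μg/mL.
Trough 19.1 μg/mL vs MEC 13 μg/mL: adequate.

19.1 μg/mL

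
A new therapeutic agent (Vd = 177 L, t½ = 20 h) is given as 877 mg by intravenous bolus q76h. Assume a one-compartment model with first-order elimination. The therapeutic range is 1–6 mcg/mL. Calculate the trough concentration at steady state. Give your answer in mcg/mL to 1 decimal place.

0.4 mcg/mL

τ/t½ = 76/20 ≈ 3.8, so fraction remaining f = (1/2)^(76/20) ≈ 0.0718.
Accumulation ratio R = 1/(1 − f) ≈ 1/0.9282 ≈ 1.0774.
Single-dose peak C₀ = D/Vd = 877/177 ≈ 4.955 mcg/mL.
Steady-state peak Cmax,ss = C₀·R ≈ 4.955 × 1.0774 ≈ 5.339 mcg/mL.
One interval later, Cmin,ss = Cmax,ss·e^(−kτ) ≈ 5.339 × 0.0718 ≈ 0.383 mcg/mL.
Trough 0.4 mcg/mL vs MEC 1 mcg/mL: subtherapeutic.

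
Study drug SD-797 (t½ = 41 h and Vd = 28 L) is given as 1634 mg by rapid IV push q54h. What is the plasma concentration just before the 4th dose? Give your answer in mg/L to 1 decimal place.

36.6 mg/L

f = (1/2)^(τ/t½) = (1/2)^(54/41) ≈ 0.4013.
C₀ = D/Vd = 1634/28 ≈ 58.357 mg/L.
Before the 4th dose, 3 doses have been given. Superposition: Cmin = C₀·(f + f² + … + f^3).
≈ 58.357 × (0.4013 + 0.1610 + 0.0646) ≈ 58.357 × 0.6269 ≈ 36.584 mg/L.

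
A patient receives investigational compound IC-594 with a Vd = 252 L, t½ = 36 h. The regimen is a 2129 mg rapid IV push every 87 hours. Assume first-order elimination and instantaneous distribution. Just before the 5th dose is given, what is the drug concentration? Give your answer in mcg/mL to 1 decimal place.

f = (1/2)^(τ/t½) = (1/2)^(87/36) ≈ 0.1873.
C₀ = D/Vd = 2129/252 ≈ 8.448 mcg/mL.
Before the 5th dose, 4 doses have been given. Superposition: Cmin = C₀·(f + f² + … + f^4).
≈ 8.448 × (0.1873 + 0.0351 + 0.0066 + 0.0012) ≈ 8.448 × 0.2302 ≈ 1.945 mcg/mL.

1.9 mcg/mL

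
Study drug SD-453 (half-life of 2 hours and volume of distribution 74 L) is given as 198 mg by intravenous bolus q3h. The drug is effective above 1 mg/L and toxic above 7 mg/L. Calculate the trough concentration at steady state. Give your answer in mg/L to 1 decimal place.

1.5 mg/L

τ/t½ = 3/2 ≈ 1.5, so fraction remaining f = (1/2)^(3/2) ≈ 0.3536.
At steady state, accumulation factor R = 1/(1 − e^(−kτ)) ≈ 1.5470.
Each bolus raises the concentration by D/Vd = 198/74 ≈ 2.676 mg/L.
Steady-state peak Cmax,ss = C₀·R ≈ 2.676 × 1.5470 ≈ 4.140 mg/L.
Steady-state trough Cmin,ss = Cmax,ss·f ≈ 4.140 × 0.3536 ≈ 1.464 mg/L.
Trough 1.5 mg/L vs MEC 1 mg/L: adequate.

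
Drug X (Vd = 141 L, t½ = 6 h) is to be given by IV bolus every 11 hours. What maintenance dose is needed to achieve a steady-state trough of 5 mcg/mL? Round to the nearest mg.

τ/t½ = 11/6 ≈ 1.8333, so f = (1/2)^(11/6) ≈ 0.280616.
Cmin,ss = (D/Vd)·f/(1−f), so D = Cmin,ss·Vd·(1−f)/f.
D = 5 × 141 × (1−f)/f ≈ 5 × 141 × 2.56359 ≈ 1807.33 mg.

1807 mg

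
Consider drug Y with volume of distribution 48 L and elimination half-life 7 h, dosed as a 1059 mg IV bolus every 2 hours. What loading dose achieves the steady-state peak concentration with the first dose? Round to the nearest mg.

5894 mg

f = (1/2)^(2/7) ≈ 0.820335; accumulation ratio R = 1/(1−f) ≈ 5.56591.
Loading dose to hit Cmax,ss on first dose: D_load = D_maint·R ≈ 1059 × 5.56591 ≈ 5894.30 mg.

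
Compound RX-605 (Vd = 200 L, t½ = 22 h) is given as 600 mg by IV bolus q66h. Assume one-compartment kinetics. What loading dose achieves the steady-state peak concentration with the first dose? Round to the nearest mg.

f = (1/2)^(66/22) ≈ 0.125000; accumulation ratio R = 1/(1−f) ≈ 1.14286.
Loading dose to hit Cmax,ss on first dose: D_load = D_maint·R ≈ 600 × 1.14286 ≈ 685.72 mg.

686 mg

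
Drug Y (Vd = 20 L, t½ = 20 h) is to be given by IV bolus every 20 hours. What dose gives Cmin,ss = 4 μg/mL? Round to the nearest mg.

τ/t½ = 20/20 ≈ 1, so f = (1/2)^(20/20) ≈ 0.500000.
Cmin,ss = (D/Vd)·f/(1−f), so D = Cmin,ss·Vd·(1−f)/f.
D = 4 × 20 × (1−f)/f ≈ 4 × 20 × 1.00000 ≈ 80.00 mg.

80 mg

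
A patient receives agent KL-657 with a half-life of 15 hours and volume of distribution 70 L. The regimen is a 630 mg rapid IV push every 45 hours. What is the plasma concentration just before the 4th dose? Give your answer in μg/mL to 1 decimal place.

1.3 μg/mL

f = (1/2)^(τ/t½) = (1/2)^(45/15) ≈ 0.1250.
C₀ = D/Vd = 630/70 ≈ 9.000 μg/mL.
Before the 4th dose, 3 doses have been given. Superposition: Cmin = C₀·(f + f² + … + f^3).
≈ 9.000 × (0.1250 + 0.0156 + 0.0020) ≈ 9.000 × 0.1426 ≈ 1.283 μg/mL.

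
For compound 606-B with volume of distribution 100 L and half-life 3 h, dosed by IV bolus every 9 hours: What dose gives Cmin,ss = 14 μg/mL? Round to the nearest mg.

τ/t½ = 9/3 ≈ 3, so f = (1/2)^(9/3) ≈ 0.125000.
Cmin,ss = (D/Vd)·f/(1−f), so D = Cmin,ss·Vd·(1−f)/f.
D = 14 × 100 × (1−f)/f ≈ 14 × 100 × 7.00000 ≈ 9800.00 mg.

9800 mg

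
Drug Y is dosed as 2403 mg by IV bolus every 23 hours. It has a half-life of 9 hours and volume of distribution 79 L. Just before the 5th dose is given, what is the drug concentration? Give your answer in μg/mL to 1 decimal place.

6.2 μg/mL

f = (1/2)^(τ/t½) = (1/2)^(23/9) ≈ 0.1701.
C₀ = D/Vd = 2403/79 ≈ 30.418 μg/mL.
Before the 5th dose, 4 doses have been given. Superposition: Cmin = C₀·(f + f² + … + f^4).
≈ 30.418 × (0.1701 + 0.0289 + 0.0049 + 0.0008) ≈ 30.418 × 0.2047 ≈ 6.227 μg/mL.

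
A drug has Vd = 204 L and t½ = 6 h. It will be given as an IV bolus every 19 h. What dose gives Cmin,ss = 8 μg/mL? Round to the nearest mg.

τ/t½ = 19/6 ≈ 3.1667, so f = (1/2)^(19/6) ≈ 0.111362.
Cmin,ss = (D/Vd)·f/(1−f), so D = Cmin,ss·Vd·(1−f)/f.
D = 8 × 204 × (1−f)/f ≈ 8 × 204 × 7.97972 ≈ 13022.90 mg.

13023 mg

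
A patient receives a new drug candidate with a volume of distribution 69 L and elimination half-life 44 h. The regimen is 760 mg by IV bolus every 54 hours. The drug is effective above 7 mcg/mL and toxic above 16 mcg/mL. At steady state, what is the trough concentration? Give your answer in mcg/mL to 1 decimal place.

8.2 mcg/mL

Over one 54-h interval, 54/44 ≈ 1.2273 half-lives elapse, leaving f ≈ 0.4271 of each dose.
Accumulation ratio R = 1/(1 − f) ≈ 1/0.5729 ≈ 1.7455.
Each bolus raises the concentration by D/Vd = 760/69 ≈ 11.014 mcg/mL.
Cmax,ss = C₀/(1 − f) ≈ 11.014/0.5729 ≈ 19.225 mcg/mL.
Steady-state trough Cmin,ss = Cmax,ss·f ≈ 19.225 × 0.4271 ≈ 8.211 mcg/mL.
Trough 8.2 mcg/mL vs MEC 7 mcg/mL: adequate.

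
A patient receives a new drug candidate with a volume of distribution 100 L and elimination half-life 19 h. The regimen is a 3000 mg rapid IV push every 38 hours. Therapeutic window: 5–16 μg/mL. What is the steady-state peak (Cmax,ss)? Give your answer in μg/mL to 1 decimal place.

The dosing interval is 2 half-lives, so f = 2^(−2) = 0.25.
Accumulation ratio R = 1/(1 − f) = 1/0.75 = 4/3.
Single-dose peak C₀ = D/Vd = 3000/100 = 30 μg/mL.
Steady-state peak Cmax,ss = C₀·R = 30 × 4/3 ≈ 40.000 μg/mL.
Peak 40.0 μg/mL vs MTC 16 μg/mL: exceeds toxic threshold.

40.0 μg/mL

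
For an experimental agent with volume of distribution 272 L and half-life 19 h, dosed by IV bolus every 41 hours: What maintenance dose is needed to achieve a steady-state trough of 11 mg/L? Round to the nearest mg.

10360 mg

τ/t½ = 41/19 ≈ 2.1579, so f = (1/2)^(41/19) ≈ 0.224083.
Cmin,ss = (D/Vd)·f/(1−f), so D = Cmin,ss·Vd·(1−f)/f.
D = 11 × 272 × (1−f)/f ≈ 11 × 272 × 3.46263 ≈ 10360.19 mg.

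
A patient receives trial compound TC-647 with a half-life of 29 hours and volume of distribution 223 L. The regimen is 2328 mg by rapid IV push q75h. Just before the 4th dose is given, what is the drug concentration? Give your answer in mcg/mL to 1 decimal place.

f = (1/2)^(τ/t½) = (1/2)^(75/29) ≈ 0.1665.
C₀ = D/Vd = 2328/223 ≈ 10.439 mcg/mL.
Before the 4th dose, 3 doses have been given. Superposition: Cmin = C₀·(f + f² + … + f^3).
≈ 10.439 × (0.1665 + 0.0277 + 0.0046) ≈ 10.439 × 0.1988 ≈ 2.075 mcg/mL.

2.1 mcg/mL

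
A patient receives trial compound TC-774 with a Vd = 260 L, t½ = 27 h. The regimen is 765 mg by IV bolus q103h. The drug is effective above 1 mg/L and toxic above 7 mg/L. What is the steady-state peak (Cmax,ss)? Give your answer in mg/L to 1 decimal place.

3.2 mg/L

k = ln2/t½ = ln2/27 ≈ 0.025672 h⁻¹; fraction remaining f = e^(−kτ) = e^(−0.025672×103) ≈ 0.0711.
Accumulation ratio R = 1/(1 − f) ≈ 1/0.9289 ≈ 1.0765.
Each bolus raises the concentration by D/Vd = 765/260 ≈ 2.942 mg/L.
Steady-state peak Cmax,ss = C₀·R ≈ 2.942 × 1.0765 ≈ 3.167 mg/L.
Peak 3.2 mg/L vs MTC 7 mg/L: below toxic threshold.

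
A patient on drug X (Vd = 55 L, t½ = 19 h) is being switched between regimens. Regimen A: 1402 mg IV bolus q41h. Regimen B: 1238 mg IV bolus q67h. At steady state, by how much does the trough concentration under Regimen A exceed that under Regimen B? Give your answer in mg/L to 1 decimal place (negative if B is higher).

Regimen A: f = (1/2)^(41/19) ≈ 0.2241; Cmin,ss = (1402/55)·f/(1−f) ≈ 7.362 mg/L.
Regimen B: f = (1/2)^(67/19) ≈ 0.0868; Cmin,ss = (1238/55)·f/(1−f) ≈ 2.139 mg/L.
Difference ≈ 7.362 − 2.139 ≈ 5.223 mg/L.

5.2 mg/L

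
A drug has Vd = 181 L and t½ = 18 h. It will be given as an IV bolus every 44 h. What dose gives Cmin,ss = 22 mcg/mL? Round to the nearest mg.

τ/t½ = 44/18 ≈ 2.4444, so f = (1/2)^(44/18) ≈ 0.183717.
Cmin,ss = (D/Vd)·f/(1−f), so D = Cmin,ss·Vd·(1−f)/f.
D = 22 × 181 × (1−f)/f ≈ 22 × 181 × 4.44315 ≈ 17692.62 mg.

17693 mg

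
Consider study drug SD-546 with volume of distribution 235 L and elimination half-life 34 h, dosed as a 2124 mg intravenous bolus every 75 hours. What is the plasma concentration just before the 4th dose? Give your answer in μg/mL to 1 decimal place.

2.5 μg/mL

f = (1/2)^(τ/t½) = (1/2)^(75/34) ≈ 0.2168.
C₀ = D/Vd = 2124/235 ≈ 9.038 μg/mL.
Before the 4th dose, 3 doses have been given. Superposition: Cmin = C₀·(f + f² + … + f^3).
≈ 9.038 × (0.2168 + 0.0470 + 0.0102) ≈ 9.038 × 0.2740 ≈ 2.476 μg/mL.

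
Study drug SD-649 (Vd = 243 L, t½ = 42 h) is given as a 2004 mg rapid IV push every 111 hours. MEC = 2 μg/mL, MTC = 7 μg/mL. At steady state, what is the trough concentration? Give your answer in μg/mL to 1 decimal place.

k = ln2/t½ = ln2/42 ≈ 0.016504 h⁻¹; fraction remaining f = e^(−kτ) = e^(−0.016504×111) ≈ 0.1601.
Each bolus raises the concentration by D/Vd = 2004/243 ≈ 8.247 μg/mL.
Steady-state trough Cmin,ss = C₀·f/(1−f) ≈ 8.247 × 0.1601/0.8399 ≈ 1.572 μg/mL.
Trough 1.6 μg/mL vs MEC 2 μg/mL: subtherapeutic.

1.6 μg/mL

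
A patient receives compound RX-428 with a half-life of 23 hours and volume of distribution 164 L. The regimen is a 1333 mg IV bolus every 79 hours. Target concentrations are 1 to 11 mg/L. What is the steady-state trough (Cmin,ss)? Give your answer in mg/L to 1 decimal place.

Over one 79-h interval, 79/23 ≈ 3.4348 half-lives elapse, leaving f ≈ 0.0925 of each dose.
At steady state, accumulation factor R = 1/(1 − e^(−kτ)) ≈ 1.1019.
Single-dose peak C₀ = D/Vd = 1333/164 ≈ 8.128 mg/L.
Cmax,ss = C₀/(1 − f) ≈ 8.128/0.9075 ≈ 8.956 mg/L.
Steady-state trough Cmin,ss = Cmax,ss·f ≈ 8.956 × 0.0925 ≈ 0.828 mg/L.
Trough 0.8 mg/L vs MEC 1 mg/L: subtherapeutic.

0.8 mg/L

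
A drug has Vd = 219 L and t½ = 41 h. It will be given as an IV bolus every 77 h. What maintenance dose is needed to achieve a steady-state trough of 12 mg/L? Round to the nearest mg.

τ/t½ = 77/41 ≈ 1.878, so f = (1/2)^(77/41) ≈ 0.272051.
Cmin,ss = (D/Vd)·f/(1−f), so D = Cmin,ss·Vd·(1−f)/f.
D = 12 × 219 × (1−f)/f ≈ 12 × 219 × 2.67578 ≈ 7031.95 mg.

7032 mg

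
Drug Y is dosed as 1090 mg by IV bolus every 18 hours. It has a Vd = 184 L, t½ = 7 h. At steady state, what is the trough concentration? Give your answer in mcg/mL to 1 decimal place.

1.2 mcg/mL

Over one 18-h interval, 18/7 ≈ 2.5714 half-lives elapse, leaving f ≈ 0.1682 of each dose.
At steady state, accumulation factor R = 1/(1 − e^(−kτ)) ≈ 1.2022.
Single-dose peak C₀ = D/Vd = 1090/184 ≈ 5.924 mcg/mL.
Steady-state peak Cmax,ss = C₀·R ≈ 5.924 × 1.2022 ≈ 7.122 mcg/mL.
One interval later, Cmin,ss = Cmax,ss·e^(−kτ) ≈ 7.122 × 0.1682 ≈ 1.198 mcg/mL.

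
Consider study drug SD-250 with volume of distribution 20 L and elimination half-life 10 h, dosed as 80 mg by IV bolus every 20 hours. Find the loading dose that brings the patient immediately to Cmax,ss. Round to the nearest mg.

107 mg

f = (1/2)^(20/10) ≈ 0.250000; accumulation ratio R = 1/(1−f) ≈ 1.33333.
Loading dose to hit Cmax,ss on first dose: D_load = D_maint·R ≈ 80 × 1.33333 ≈ 106.67 mg.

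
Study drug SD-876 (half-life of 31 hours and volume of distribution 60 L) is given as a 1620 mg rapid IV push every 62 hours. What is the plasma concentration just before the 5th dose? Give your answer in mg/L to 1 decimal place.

9.0 mg/L

f = (1/2)^(τ/t½) = (1/2)^(62/31) ≈ 0.2500.
C₀ = D/Vd = 1620/60 ≈ 27.000 mg/L.
Before the 5th dose, 4 doses have been given. Superposition: Cmin = C₀·(f + f² + … + f^4).
≈ 27.000 × (0.2500 + 0.0625 + 0.0156 + 0.0039) ≈ 27.000 × 0.3320 ≈ 8.964 mg/L.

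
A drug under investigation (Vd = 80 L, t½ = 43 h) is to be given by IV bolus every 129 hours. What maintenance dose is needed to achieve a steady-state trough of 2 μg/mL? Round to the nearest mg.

1120 mg

τ/t½ = 129/43 ≈ 3, so f = (1/2)^(129/43) ≈ 0.125000.
Cmin,ss = (D/Vd)·f/(1−f), so D = Cmin,ss·Vd·(1−f)/f.
D = 2 × 80 × (1−f)/f ≈ 2 × 80 × 7.00000 ≈ 1120.00 mg.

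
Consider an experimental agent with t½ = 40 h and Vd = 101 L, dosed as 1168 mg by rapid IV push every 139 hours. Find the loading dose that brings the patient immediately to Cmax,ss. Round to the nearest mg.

1283 mg

f = (1/2)^(139/40) ≈ 0.089933; accumulation ratio R = 1/(1−f) ≈ 1.09882.
Loading dose to hit Cmax,ss on first dose: D_load = D_maint·R ≈ 1168 × 1.09882 ≈ 1283.42 mg.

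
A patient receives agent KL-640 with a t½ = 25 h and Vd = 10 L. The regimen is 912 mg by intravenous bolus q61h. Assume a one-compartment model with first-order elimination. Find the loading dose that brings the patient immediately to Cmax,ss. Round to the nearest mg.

f = (1/2)^(61/25) ≈ 0.184284; accumulation ratio R = 1/(1−f) ≈ 1.22592.
Loading dose to hit Cmax,ss on first dose: D_load = D_maint·R ≈ 912 × 1.22592 ≈ 1118.04 mg.

1118 mg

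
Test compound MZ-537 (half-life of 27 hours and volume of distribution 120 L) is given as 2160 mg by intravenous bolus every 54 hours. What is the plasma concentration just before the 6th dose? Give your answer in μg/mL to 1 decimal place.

f = (1/2)^(τ/t½) = (1/2)^(54/27) ≈ 0.2500.
C₀ = D/Vd = 2160/120 ≈ 18.000 μg/mL.
Before the 6th dose, 5 doses have been given. Superposition: Cmin = C₀·(f + f² + … + f^5).
≈ 18.000 × (0.2500 + 0.0625 + 0.0156 + 0.0039 + 0.0010) ≈ 18.000 × 0.3330 ≈ 5.994 μg/mL.

6.0 μg/mL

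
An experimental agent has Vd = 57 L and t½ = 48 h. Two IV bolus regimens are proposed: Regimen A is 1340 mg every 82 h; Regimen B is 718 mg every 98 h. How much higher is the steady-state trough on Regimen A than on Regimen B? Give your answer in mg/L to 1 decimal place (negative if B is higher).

6.3 mg/L

Regimen A: f = (1/2)^(82/48) ≈ 0.3060; Cmin,ss = (1340/57)·f/(1−f) ≈ 10.366 mg/L.
Regimen B: f = (1/2)^(98/48) ≈ 0.2429; Cmin,ss = (718/57)·f/(1−f) ≈ 4.041 mg/L.
Difference ≈ 10.366 − 4.041 ≈ 6.325 mg/L.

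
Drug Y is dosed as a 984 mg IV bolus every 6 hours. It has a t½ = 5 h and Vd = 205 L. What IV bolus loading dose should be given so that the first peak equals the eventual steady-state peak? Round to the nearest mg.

f = (1/2)^(6/5) ≈ 0.435275; accumulation ratio R = 1/(1−f) ≈ 1.77077.
Loading dose to hit Cmax,ss on first dose: D_load = D_maint·R ≈ 984 × 1.77077 ≈ 1742.44 mg.

1742 mg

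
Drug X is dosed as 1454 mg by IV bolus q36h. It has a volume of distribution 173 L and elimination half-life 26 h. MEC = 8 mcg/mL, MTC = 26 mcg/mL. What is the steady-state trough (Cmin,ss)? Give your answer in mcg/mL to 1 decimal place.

5.2 mcg/mL

k = ln2/t½ = ln2/26 ≈ 0.026660 h⁻¹; fraction remaining f = e^(−kτ) = e^(−0.026660×36) ≈ 0.3830.
Accumulation ratio R = 1/(1 − f) ≈ 1/0.6170 ≈ 1.6207.
Single-dose peak C₀ = D/Vd = 1454/173 ≈ 8.405 mcg/mL.
Steady-state peak Cmax,ss = C₀·R ≈ 8.405 × 1.6207 ≈ 13.622 mcg/mL.
Steady-state trough Cmin,ss = Cmax,ss·f ≈ 13.622 × 0.3830 ≈ 5.217 mcg/mL.
Trough 5.2 mcg/mL vs MEC 8 mcg/mL: subtherapeutic.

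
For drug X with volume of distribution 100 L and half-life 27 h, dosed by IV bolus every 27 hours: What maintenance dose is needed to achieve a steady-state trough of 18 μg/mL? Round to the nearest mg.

1800 mg

τ/t½ = 27/27 ≈ 1, so f = (1/2)^(27/27) ≈ 0.500000.
Cmin,ss = (D/Vd)·f/(1−f), so D = Cmin,ss·Vd·(1−f)/f.
D = 18 × 100 × (1−f)/f ≈ 18 × 100 × 1.00000 ≈ 1800.00 mg.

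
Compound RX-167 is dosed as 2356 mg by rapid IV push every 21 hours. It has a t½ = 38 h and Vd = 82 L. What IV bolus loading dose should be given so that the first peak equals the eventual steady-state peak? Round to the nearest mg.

f = (1/2)^(21/38) ≈ 0.681775; accumulation ratio R = 1/(1−f) ≈ 3.14243.
Loading dose to hit Cmax,ss on first dose: D_load = D_maint·R ≈ 2356 × 3.14243 ≈ 7403.57 mg.

7404 mg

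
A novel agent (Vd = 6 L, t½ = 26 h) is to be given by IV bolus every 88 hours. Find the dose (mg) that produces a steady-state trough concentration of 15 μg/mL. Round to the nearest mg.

850 mg

τ/t½ = 88/26 ≈ 3.3846, so f = (1/2)^(88/26) ≈ 0.095748.
Cmin,ss = (D/Vd)·f/(1−f), so D = Cmin,ss·Vd·(1−f)/f.
D = 15 × 6 × (1−f)/f ≈ 15 × 6 × 9.44408 ≈ 849.97 mg.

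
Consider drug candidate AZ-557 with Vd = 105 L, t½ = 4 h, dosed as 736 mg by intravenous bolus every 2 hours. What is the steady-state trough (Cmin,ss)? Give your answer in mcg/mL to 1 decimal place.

Over one 2-h interval, 2/4 ≈ 0.5 half-lives elapse, leaving f ≈ 0.7071 of each dose.
Each bolus raises the concentration by D/Vd = 736/105 ≈ 7.010 mcg/mL.
Steady-state trough Cmin,ss = C₀·f/(1−f) ≈ 7.010 × 0.7071/0.2929 ≈ 16.923 mcg/mL.

16.9 mcg/mL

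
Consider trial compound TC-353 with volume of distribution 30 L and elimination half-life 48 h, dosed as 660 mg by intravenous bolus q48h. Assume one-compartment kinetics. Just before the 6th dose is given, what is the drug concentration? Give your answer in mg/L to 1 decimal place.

21.3 mg/L

f = (1/2)^(τ/t½) = (1/2)^(48/48) ≈ 0.5000.
C₀ = D/Vd = 660/30 ≈ 22.000 mg/L.
Before the 6th dose, 5 doses have been given. Superposition: Cmin = C₀·(f + f² + … + f^5).
≈ 22.000 × (0.5000 + 0.2500 + 0.1250 + 0.0625 + 0.0313) ≈ 22.000 × 0.9688 ≈ 21.314 mg/L.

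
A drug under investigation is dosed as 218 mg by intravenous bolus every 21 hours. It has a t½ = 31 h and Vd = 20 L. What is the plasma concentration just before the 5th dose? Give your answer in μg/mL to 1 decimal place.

f = (1/2)^(τ/t½) = (1/2)^(21/31) ≈ 0.6253.
C₀ = D/Vd = 218/20 ≈ 10.900 μg/mL.
Before the 5th dose, 4 doses have been given. Superposition: Cmin = C₀·(f + f² + … + f^4).
≈ 10.900 × (0.6253 + 0.3910 + 0.2445 + 0.1529) ≈ 10.900 × 1.4137 ≈ 15.409 μg/mL.

15.4 μg/mL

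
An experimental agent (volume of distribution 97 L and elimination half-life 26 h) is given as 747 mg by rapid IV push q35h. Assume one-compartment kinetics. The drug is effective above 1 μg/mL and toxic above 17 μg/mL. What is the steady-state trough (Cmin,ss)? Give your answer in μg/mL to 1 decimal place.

5.0 μg/mL

k = ln2/t½ = ln2/26 ≈ 0.026660 h⁻¹; fraction remaining f = e^(−kτ) = e^(−0.026660×35) ≈ 0.3933.
At steady state, accumulation factor R = 1/(1 − e^(−kτ)) ≈ 1.6483.
Single-dose peak C₀ = D/Vd = 747/97 ≈ 7.701 μg/mL.
Steady-state peak Cmax,ss = C₀·R ≈ 7.701 × 1.6483 ≈ 12.694 μg/mL.
Steady-state trough Cmin,ss = Cmax,ss·f ≈ 12.694 × 0.3933 ≈ 4.993 μg/mL.
Trough 5.0 μg/mL vs MEC 1 μg/mL: adequate.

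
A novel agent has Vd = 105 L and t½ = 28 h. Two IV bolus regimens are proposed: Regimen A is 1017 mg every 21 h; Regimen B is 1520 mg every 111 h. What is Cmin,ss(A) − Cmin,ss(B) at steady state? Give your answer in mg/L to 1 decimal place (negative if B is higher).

13.2 mg/L

Regimen A: f = (1/2)^(21/28) ≈ 0.5946; Cmin,ss = (1017/105)·f/(1−f) ≈ 14.206 mg/L.
Regimen B: f = (1/2)^(111/28) ≈ 0.0641; Cmin,ss = (1520/105)·f/(1−f) ≈ 0.991 mg/L.
Difference ≈ 14.206 − 0.991 ≈ 13.215 mg/L.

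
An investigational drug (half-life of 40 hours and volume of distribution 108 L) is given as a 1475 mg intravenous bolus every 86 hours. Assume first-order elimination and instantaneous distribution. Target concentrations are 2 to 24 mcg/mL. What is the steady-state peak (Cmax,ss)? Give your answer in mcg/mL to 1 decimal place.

τ/t½ = 86/40 ≈ 2.15, so fraction remaining f = (1/2)^(86/40) ≈ 0.2253.
Accumulation ratio R = 1/(1 − f) ≈ 1/0.7747 ≈ 1.2908.
Each bolus raises the concentration by D/Vd = 1475/108 ≈ 13.657 mcg/mL.
Steady-state peak Cmax,ss = C₀·R ≈ 13.657 × 1.2908 ≈ 17.628 mcg/mL.
Peak 17.6 mcg/mL vs MTC 24 mcg/mL: below toxic threshold.

17.6 mcg/mL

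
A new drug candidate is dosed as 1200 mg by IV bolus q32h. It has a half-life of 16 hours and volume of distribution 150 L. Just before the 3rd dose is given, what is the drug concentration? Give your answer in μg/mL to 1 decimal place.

f = (1/2)^(τ/t½) = (1/2)^(32/16) ≈ 0.2500.
C₀ = D/Vd = 1200/150 ≈ 8.000 μg/mL.
Before the 3rd dose, 2 doses have been given. Superposition: Cmin = C₀·(f + f²).
≈ 8.000 × (0.2500 + 0.0625) ≈ 8.000 × 0.3125 ≈ 2.500 μg/mL.

2.5 μg/mL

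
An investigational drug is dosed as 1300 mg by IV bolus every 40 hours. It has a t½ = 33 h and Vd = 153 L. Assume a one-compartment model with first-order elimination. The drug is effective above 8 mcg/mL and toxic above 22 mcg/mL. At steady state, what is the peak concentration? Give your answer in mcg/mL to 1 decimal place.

τ/t½ = 40/33 ≈ 1.2121, so fraction remaining f = (1/2)^(40/33) ≈ 0.4316.
At steady state, accumulation factor R = 1/(1 − e^(−kτ)) ≈ 1.7593.
Each bolus raises the concentration by D/Vd = 1300/153 ≈ 8.497 mcg/mL.
Steady-state peak Cmax,ss = C₀·R ≈ 8.497 × 1.7593 ≈ 14.949 mcg/mL.
Peak 14.9 mcg/mL vs MTC 22 mcg/mL: below toxic threshold.

14.9 mcg/mL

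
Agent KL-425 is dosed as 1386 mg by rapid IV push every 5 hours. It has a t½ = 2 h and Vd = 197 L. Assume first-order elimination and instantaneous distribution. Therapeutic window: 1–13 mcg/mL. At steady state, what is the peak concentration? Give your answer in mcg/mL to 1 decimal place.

8.5 mcg/mL

k = ln2/t½ = ln2/2 ≈ 0.346574 h⁻¹; fraction remaining f = e^(−kτ) = e^(−0.346574×5) ≈ 0.1768.
At steady state, accumulation factor R = 1/(1 − e^(−kτ)) ≈ 1.2148.
Single-dose peak C₀ = D/Vd = 1386/197 ≈ 7.036 mcg/mL.
Steady-state peak Cmax,ss = C₀·R ≈ 7.036 × 1.2148 ≈ 8.547 mcg/mL.
Peak 8.5 mcg/mL vs MTC 13 mcg/mL: below toxic threshold.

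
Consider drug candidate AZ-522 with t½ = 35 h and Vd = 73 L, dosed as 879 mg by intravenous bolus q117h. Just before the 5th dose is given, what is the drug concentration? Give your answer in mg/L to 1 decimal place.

1.3 mg/L

f = (1/2)^(τ/t½) = (1/2)^(117/35) ≈ 0.0986.
C₀ = D/Vd = 879/73 ≈ 12.041 mg/L.
Before the 5th dose, 4 doses have been given. Superposition: Cmin = C₀·(f + f² + … + f^4).
≈ 12.041 × (0.0986 + 0.0097 + 0.0010 + 0.0001) ≈ 12.041 × 0.1094 ≈ 1.317 mg/L.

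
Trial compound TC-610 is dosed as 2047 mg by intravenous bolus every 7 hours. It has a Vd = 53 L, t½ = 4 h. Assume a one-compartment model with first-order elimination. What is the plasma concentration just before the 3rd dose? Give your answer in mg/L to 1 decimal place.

14.9 mg/L

f = (1/2)^(τ/t½) = (1/2)^(7/4) ≈ 0.2973.
C₀ = D/Vd = 2047/53 ≈ 38.623 mg/L.
Before the 3rd dose, 2 doses have been given. Superposition: Cmin = C₀·(f + f²).
≈ 38.623 × (0.2973 + 0.0884) ≈ 38.623 × 0.3857 ≈ 14.897 mg/L.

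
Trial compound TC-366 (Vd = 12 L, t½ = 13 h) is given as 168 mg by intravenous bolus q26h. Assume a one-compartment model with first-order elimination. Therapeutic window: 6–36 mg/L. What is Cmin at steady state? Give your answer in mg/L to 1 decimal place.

The dosing interval is 2 half-lives, so f = 2^(−2) = 0.25.
Accumulation ratio R = 1/(1 − f) = 1/0.75 = 4/3.
Single-dose peak C₀ = D/Vd = 168/12 = 14 mg/L.
Steady-state peak Cmax,ss = C₀·R = 14 × 4/3 ≈ 18.667 mg/L.
Steady-state trough Cmin,ss = Cmax,ss·f ≈ 18.667 × 0.25 ≈ 4.667 mg/L.
Trough 4.7 mg/L vs MEC 6 mg/L: subtherapeutic.

4.7 mg/L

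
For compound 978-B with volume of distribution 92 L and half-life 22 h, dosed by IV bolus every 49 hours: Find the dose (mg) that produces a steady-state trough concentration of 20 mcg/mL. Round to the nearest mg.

6776 mg

τ/t½ = 49/22 ≈ 2.2273, so f = (1/2)^(49/22) ≈ 0.213562.
Cmin,ss = (D/Vd)·f/(1−f), so D = Cmin,ss·Vd·(1−f)/f.
D = 20 × 92 × (1−f)/f ≈ 20 × 92 × 3.68248 ≈ 6775.76 mg.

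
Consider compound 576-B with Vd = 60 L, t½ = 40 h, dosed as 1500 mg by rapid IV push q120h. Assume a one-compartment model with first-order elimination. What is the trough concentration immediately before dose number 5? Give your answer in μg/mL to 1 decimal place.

f = (1/2)^(τ/t½) = (1/2)^(120/40) ≈ 0.1250.
C₀ = D/Vd = 1500/60 ≈ 25.000 μg/mL.
Before the 5th dose, 4 doses have been given. Superposition: Cmin = C₀·(f + f² + … + f^4).
≈ 25.000 × (0.1250 + 0.0156 + 0.0020 + 0.0002) ≈ 25.000 × 0.1428 ≈ 3.570 μg/mL.

3.6 μg/mL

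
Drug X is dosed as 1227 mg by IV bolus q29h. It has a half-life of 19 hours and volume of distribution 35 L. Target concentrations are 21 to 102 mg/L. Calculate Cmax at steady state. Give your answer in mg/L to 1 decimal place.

53.7 mg/L

Over one 29-h interval, 29/19 ≈ 1.5263 half-lives elapse, leaving f ≈ 0.3472 of each dose.
Accumulation ratio R = 1/(1 − f) ≈ 1/0.6528 ≈ 1.5319.
Each bolus raises the concentration by D/Vd = 1227/35 ≈ 35.057 mg/L.
Steady-state peak Cmax,ss = C₀·R ≈ 35.057 × 1.5319 ≈ 53.704 mg/L.
Peak 53.7 mg/L vs MTC 102 mg/L: below toxic threshold.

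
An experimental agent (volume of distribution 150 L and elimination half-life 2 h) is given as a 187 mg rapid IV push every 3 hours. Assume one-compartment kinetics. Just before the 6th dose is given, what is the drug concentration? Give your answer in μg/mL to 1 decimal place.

0.7 μg/mL

f = (1/2)^(τ/t½) = (1/2)^(3/2) ≈ 0.3536.
C₀ = D/Vd = 187/150 ≈ 1.247 μg/mL.
Before the 6th dose, 5 doses have been given. Superposition: Cmin = C₀·(f + f² + … + f^5).
≈ 1.247 × (0.3536 + 0.1250 + 0.0442 + 0.0156 + 0.0055) ≈ 1.247 × 0.5439 ≈ 0.678 μg/mL.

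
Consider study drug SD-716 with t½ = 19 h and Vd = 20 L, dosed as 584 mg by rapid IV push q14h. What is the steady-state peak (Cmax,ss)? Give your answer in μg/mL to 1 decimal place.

73.0 μg/mL

τ/t½ = 14/19 ≈ 0.73684, so fraction remaining f = (1/2)^(14/19) ≈ 0.6001.
Accumulation ratio R = 1/(1 − f) ≈ 1/0.3999 ≈ 2.5006.
Each bolus raises the concentration by D/Vd = 584/20 ≈ 29.200 μg/mL.
Cmax,ss = C₀/(1 − f) ≈ 29.200/0.3999 ≈ 73.018 μg/mL.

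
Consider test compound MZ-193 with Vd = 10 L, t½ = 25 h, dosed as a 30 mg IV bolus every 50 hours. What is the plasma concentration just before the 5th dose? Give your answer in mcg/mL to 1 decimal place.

1.0 mcg/mL

f = (1/2)^(τ/t½) = (1/2)^(50/25) ≈ 0.2500.
C₀ = D/Vd = 30/10 ≈ 3.000 mcg/mL.
Before the 5th dose, 4 doses have been given. Superposition: Cmin = C₀·(f + f² + … + f^4).
≈ 3.000 × (0.2500 + 0.0625 + 0.0156 + 0.0039) ≈ 3.000 × 0.3320 ≈ 0.996 mcg/mL.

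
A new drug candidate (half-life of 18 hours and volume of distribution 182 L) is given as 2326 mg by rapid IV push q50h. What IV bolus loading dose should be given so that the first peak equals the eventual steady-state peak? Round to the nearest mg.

2723 mg

f = (1/2)^(50/18) ≈ 0.145816; accumulation ratio R = 1/(1−f) ≈ 1.17071.
Loading dose to hit Cmax,ss on first dose: D_load = D_maint·R ≈ 2326 × 1.17071 ≈ 2723.07 mg.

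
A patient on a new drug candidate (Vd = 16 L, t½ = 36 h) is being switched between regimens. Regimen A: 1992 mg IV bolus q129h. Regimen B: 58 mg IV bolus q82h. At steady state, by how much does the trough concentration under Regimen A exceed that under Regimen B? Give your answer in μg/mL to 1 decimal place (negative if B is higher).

10.4 μg/mL

Regimen A: f = (1/2)^(129/36) ≈ 0.0834; Cmin,ss = (1992/16)·f/(1−f) ≈ 11.328 μg/mL.
Regimen B: f = (1/2)^(82/36) ≈ 0.2062; Cmin,ss = (58/16)·f/(1−f) ≈ 0.942 μg/mL.
Difference ≈ 11.328 − 0.942 ≈ 10.386 μg/mL.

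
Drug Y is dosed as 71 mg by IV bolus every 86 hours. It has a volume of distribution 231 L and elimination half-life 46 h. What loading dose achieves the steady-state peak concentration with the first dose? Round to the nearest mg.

f = (1/2)^(86/46) ≈ 0.273656; accumulation ratio R = 1/(1−f) ≈ 1.37676.
Loading dose to hit Cmax,ss on first dose: D_load = D_maint·R ≈ 71 × 1.37676 ≈ 97.75 mg.

98 mg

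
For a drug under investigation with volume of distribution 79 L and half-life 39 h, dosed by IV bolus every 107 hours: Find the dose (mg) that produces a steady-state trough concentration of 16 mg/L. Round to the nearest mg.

7201 mg

τ/t½ = 107/39 ≈ 2.7436, so f = (1/2)^(107/39) ≈ 0.149313.
Cmin,ss = (D/Vd)·f/(1−f), so D = Cmin,ss·Vd·(1−f)/f.
D = 16 × 79 × (1−f)/f ≈ 16 × 79 × 5.69734 ≈ 7201.44 mg.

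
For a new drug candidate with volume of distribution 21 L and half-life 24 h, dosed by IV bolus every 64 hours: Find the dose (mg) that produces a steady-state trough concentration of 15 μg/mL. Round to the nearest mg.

1685 mg

τ/t½ = 64/24 ≈ 2.6667, so f = (1/2)^(64/24) ≈ 0.157490.
Cmin,ss = (D/Vd)·f/(1−f), so D = Cmin,ss·Vd·(1−f)/f.
D = 15 × 21 × (1−f)/f ≈ 15 × 21 × 5.34961 ≈ 1685.13 mg.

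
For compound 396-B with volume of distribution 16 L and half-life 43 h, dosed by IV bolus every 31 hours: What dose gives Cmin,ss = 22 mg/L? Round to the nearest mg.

τ/t½ = 31/43 ≈ 0.72093, so f = (1/2)^(31/43) ≈ 0.606706.
Cmin,ss = (D/Vd)·f/(1−f), so D = Cmin,ss·Vd·(1−f)/f.
D = 22 × 16 × (1−f)/f ≈ 22 × 16 × 0.64824 ≈ 228.18 mg.

228 mg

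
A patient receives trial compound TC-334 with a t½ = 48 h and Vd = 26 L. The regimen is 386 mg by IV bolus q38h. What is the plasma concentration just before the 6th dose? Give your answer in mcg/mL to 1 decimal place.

19.0 mcg/mL

f = (1/2)^(τ/t½) = (1/2)^(38/48) ≈ 0.5777.
C₀ = D/Vd = 386/26 ≈ 14.846 mcg/mL.
Before the 6th dose, 5 doses have been given. Superposition: Cmin = C₀·(f + f² + … + f^5).
≈ 14.846 × (0.5777 + 0.3337 + 0.1928 + 0.1114 + 0.0643) ≈ 14.846 × 1.2799 ≈ 19.001 mcg/mL.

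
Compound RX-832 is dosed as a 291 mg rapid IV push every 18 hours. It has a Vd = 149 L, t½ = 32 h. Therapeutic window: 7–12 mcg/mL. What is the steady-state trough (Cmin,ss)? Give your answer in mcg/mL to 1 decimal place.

τ/t½ = 18/32 ≈ 0.5625, so fraction remaining f = (1/2)^(18/32) ≈ 0.6771.
Single-dose peak C₀ = D/Vd = 291/149 ≈ 1.953 mcg/mL.
Steady-state trough Cmin,ss = C₀·f/(1−f) ≈ 1.953 × 0.6771/0.3229 ≈ 4.095 mcg/mL.
Trough 4.1 mcg/mL vs MEC 7 mcg/mL: subtherapeutic.

4.1 mcg/mL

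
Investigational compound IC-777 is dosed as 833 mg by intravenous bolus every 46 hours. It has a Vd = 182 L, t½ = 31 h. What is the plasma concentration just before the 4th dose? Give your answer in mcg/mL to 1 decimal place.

2.4 mcg/mL

f = (1/2)^(τ/t½) = (1/2)^(46/31) ≈ 0.3575.
C₀ = D/Vd = 833/182 ≈ 4.577 mcg/mL.
Before the 4th dose, 3 doses have been given. Superposition: Cmin = C₀·(f + f² + … + f^3).
≈ 4.577 × (0.3575 + 0.1278 + 0.0457) ≈ 4.577 × 0.5310 ≈ 2.430 mcg/mL.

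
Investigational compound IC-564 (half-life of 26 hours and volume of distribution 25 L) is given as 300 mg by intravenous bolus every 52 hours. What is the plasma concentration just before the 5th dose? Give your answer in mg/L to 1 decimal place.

4.0 mg/L

f = (1/2)^(τ/t½) = (1/2)^(52/26) ≈ 0.2500.
C₀ = D/Vd = 300/25 ≈ 12.000 mg/L.
Before the 5th dose, 4 doses have been given. Superposition: Cmin = C₀·(f + f² + … + f^4).
≈ 12.000 × (0.2500 + 0.0625 + 0.0156 + 0.0039) ≈ 12.000 × 0.3320 ≈ 3.984 mg/L.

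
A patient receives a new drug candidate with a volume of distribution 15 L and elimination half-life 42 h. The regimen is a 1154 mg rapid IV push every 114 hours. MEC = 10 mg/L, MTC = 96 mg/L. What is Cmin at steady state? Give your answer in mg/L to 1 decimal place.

13.8 mg/L

τ/t½ = 114/42 ≈ 2.7143, so fraction remaining f = (1/2)^(114/42) ≈ 0.1524.
At steady state, accumulation factor R = 1/(1 − e^(−kτ)) ≈ 1.1798.
Each bolus raises the concentration by D/Vd = 1154/15 ≈ 76.933 mg/L.
Cmax,ss = C₀/(1 − f) ≈ 76.933/0.8476 ≈ 90.766 mg/L.
Steady-state trough Cmin,ss = Cmax,ss·f ≈ 90.766 × 0.1524 ≈ 13.833 mg/L.
Trough 13.8 mg/L vs MEC 10 mg/L: adequate.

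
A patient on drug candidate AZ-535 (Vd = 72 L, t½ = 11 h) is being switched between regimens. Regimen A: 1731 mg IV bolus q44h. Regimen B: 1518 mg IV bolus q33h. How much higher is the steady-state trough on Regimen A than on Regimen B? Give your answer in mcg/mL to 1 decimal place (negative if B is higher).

Regimen A: f = (1/2)^(44/11) ≈ 0.0625; Cmin,ss = (1731/72)·f/(1−f) ≈ 1.603 mcg/mL.
Regimen B: f = (1/2)^(33/11) ≈ 0.1250; Cmin,ss = (1518/72)·f/(1−f) ≈ 3.012 mcg/mL.
Difference ≈ 1.603 − 3.012 ≈ -1.409 mcg/mL.

-1.4 mcg/mL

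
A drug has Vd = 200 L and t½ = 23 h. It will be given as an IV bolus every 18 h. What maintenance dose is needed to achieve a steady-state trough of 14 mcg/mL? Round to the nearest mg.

τ/t½ = 18/23 ≈ 0.78261, so f = (1/2)^(18/23) ≈ 0.581315.
Cmin,ss = (D/Vd)·f/(1−f), so D = Cmin,ss·Vd·(1−f)/f.
D = 14 × 200 × (1−f)/f ≈ 14 × 200 × 0.72024 ≈ 2016.67 mg.

2017 mg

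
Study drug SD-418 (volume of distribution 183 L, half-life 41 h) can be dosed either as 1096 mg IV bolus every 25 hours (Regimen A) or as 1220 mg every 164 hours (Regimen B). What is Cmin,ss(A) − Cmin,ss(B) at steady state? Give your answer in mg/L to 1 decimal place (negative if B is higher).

10.9 mg/L

Regimen A: f = (1/2)^(25/41) ≈ 0.6553; Cmin,ss = (1096/183)·f/(1−f) ≈ 11.386 mg/L.
Regimen B: f = (1/2)^(164/41) ≈ 0.0625; Cmin,ss = (1220/183)·f/(1−f) ≈ 0.444 mg/L.
Difference ≈ 11.386 − 0.444 ≈ 10.942 mg/L.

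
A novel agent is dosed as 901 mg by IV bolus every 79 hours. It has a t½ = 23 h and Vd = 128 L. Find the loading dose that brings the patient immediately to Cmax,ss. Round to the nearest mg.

f = (1/2)^(79/23) ≈ 0.092476; accumulation ratio R = 1/(1−f) ≈ 1.10190.
Loading dose to hit Cmax,ss on first dose: D_load = D_maint·R ≈ 901 × 1.10190 ≈ 992.81 mg.

993 mg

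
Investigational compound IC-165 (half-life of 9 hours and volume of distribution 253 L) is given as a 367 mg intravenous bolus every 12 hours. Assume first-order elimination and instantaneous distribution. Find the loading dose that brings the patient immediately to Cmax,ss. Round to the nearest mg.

608 mg

f = (1/2)^(12/9) ≈ 0.396850; accumulation ratio R = 1/(1−f) ≈ 1.65796.
Loading dose to hit Cmax,ss on first dose: D_load = D_maint·R ≈ 367 × 1.65796 ≈ 608.47 mg.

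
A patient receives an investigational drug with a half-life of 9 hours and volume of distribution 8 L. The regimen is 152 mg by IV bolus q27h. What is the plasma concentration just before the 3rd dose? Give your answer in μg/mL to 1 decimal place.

2.7 μg/mL

f = (1/2)^(τ/t½) = (1/2)^(27/9) ≈ 0.1250.
C₀ = D/Vd = 152/8 ≈ 19.000 μg/mL.
Before the 3rd dose, 2 doses have been given. Superposition: Cmin = C₀·(f + f²).
≈ 19.000 × (0.1250 + 0.0156) ≈ 19.000 × 0.1406 ≈ 2.671 μg/mL.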